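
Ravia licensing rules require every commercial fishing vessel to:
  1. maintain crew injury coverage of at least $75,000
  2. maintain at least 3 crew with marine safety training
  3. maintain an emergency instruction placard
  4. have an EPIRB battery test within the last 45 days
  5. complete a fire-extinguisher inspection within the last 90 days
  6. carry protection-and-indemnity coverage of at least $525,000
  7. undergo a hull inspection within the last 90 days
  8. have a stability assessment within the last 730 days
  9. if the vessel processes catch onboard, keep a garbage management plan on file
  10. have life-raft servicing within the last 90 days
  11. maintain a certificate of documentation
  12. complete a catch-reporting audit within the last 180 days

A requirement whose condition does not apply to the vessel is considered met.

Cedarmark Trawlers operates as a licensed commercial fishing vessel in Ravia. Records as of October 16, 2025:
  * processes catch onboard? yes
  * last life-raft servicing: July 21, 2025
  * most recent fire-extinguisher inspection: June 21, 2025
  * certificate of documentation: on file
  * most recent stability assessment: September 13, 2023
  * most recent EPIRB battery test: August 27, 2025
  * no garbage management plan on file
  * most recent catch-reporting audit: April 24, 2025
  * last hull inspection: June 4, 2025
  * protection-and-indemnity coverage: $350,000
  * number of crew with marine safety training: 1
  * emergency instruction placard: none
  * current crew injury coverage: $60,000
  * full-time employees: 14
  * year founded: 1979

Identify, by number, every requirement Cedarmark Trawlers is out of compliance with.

1, 2, 3, 4, 5, 6, 7, 8, 9

1. crew injury coverage $60,000 < $75,000 → not met
2. crew with marine safety training 1 < 3 → not met
3. emergency instruction placard absent → not met
4. EPIRB battery test 50 days ago vs limit 45 → not met
5. fire-extinguisher inspection 117 days ago vs limit 90 → not met
6. protection-and-indemnity coverage $350,000 < $525,000 → not met
7. hull inspection 134 days ago vs limit 90 → not met
8. stability assessment 764 days ago vs limit 730 → not met
9. condition 'processes catch onboard' holds; garbage management plan absent → not met
10. life-raft servicing 87 days ago vs limit 90 → met
11. certificate of documentation present → met
12. catch-reporting audit 175 days ago vs limit 180 → met
Not met: 1, 2, 3, 4, 5, 6, 7, 8, 9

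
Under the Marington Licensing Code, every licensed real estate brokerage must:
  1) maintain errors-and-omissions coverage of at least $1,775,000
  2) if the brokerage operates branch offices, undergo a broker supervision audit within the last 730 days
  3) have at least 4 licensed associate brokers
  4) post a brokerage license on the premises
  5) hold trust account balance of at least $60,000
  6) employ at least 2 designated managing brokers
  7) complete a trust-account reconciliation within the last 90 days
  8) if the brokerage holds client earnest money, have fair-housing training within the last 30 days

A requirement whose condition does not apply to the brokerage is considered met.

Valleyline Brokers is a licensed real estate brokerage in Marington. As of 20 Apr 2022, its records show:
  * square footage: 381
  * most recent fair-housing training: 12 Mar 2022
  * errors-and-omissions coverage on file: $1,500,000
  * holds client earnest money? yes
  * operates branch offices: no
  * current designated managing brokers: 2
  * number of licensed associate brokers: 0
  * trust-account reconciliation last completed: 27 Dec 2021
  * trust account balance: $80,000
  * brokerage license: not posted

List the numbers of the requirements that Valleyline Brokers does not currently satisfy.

1, 3, 4, 7, 8

1. errors-and-omissions coverage $1,500,000 < $1,775,000 → not met
2. condition 'operates branch offices' does not hold → requirement n/a → met
3. licensed associate brokers 0 < 4 → not met
4. brokerage license absent → not met
5. trust account balance $80,000 ≥ $60,000 → met
6. designated managing brokers 2 ≥ 2 → met
7. trust-account reconciliation 114 days ago vs limit 90 → not met
8. condition 'holds client earnest money' holds; fair-housing training 39 days ago vs limit 30 → not met
Not met: 1, 3, 4, 7, 8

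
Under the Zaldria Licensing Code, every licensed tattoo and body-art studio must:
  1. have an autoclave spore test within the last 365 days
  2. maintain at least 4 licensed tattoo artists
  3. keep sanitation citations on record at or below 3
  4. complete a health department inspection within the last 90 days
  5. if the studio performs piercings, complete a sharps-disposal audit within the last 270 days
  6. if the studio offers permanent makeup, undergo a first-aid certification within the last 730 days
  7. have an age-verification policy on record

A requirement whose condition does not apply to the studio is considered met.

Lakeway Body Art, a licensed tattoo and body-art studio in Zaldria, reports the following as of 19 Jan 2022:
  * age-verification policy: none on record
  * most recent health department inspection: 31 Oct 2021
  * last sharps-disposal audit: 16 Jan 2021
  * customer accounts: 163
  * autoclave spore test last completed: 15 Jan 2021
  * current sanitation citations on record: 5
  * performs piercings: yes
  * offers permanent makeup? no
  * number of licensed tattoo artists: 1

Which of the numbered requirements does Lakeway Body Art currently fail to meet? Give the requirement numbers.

1, 2, 3, 5, 7

1. autoclave spore test 369 days ago vs limit 365 → not met
2. licensed tattoo artists 1 < 4 → not met
3. sanitation citations on record 5 > 3 → not met
4. health department inspection 80 days ago vs limit 90 → met
5. condition 'performs piercings' holds; sharps-disposal audit 368 days ago vs limit 270 → not met
6. condition 'offers permanent makeup' does not hold → requirement n/a → met
7. age-verification policy absent → not met
Not met: 1, 2, 3, 5, 7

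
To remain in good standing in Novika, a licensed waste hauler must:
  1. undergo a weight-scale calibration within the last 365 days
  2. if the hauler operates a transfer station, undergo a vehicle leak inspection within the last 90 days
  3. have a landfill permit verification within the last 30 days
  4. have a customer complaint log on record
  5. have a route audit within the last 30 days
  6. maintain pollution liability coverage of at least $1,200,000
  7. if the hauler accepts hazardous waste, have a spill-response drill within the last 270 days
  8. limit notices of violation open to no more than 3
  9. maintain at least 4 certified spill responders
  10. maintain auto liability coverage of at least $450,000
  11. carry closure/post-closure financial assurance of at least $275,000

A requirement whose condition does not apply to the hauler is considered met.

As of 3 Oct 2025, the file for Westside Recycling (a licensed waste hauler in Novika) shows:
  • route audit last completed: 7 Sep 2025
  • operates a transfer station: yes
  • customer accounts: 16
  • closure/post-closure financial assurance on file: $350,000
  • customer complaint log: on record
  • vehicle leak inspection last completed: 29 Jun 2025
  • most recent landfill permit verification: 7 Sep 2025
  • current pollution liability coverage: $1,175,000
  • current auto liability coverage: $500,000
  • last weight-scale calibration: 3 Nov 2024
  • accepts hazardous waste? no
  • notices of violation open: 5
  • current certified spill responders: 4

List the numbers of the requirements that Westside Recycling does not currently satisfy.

2, 6, 8

1. weight-scale calibration 334 days ago vs limit 365 → met
2. condition 'operates a transfer station' holds; vehicle leak inspection 96 days ago vs limit 90 → not met
3. landfill permit verification 26 days ago vs limit 30 → met
4. customer complaint log present → met
5. route audit 26 days ago vs limit 30 → met
6. pollution liability coverage $1,175,000 < $1,200,000 → not met
7. condition 'accepts hazardous waste' does not hold → requirement n/a → met
8. notices of violation open 5 > 3 → not met
9. certified spill responders 4 ≥ 4 → met
10. auto liability coverage $500,000 ≥ $450,000 → met
11. closure/post-closure financial assurance $350,000 ≥ $275,000 → met
Not met: 2, 6, 8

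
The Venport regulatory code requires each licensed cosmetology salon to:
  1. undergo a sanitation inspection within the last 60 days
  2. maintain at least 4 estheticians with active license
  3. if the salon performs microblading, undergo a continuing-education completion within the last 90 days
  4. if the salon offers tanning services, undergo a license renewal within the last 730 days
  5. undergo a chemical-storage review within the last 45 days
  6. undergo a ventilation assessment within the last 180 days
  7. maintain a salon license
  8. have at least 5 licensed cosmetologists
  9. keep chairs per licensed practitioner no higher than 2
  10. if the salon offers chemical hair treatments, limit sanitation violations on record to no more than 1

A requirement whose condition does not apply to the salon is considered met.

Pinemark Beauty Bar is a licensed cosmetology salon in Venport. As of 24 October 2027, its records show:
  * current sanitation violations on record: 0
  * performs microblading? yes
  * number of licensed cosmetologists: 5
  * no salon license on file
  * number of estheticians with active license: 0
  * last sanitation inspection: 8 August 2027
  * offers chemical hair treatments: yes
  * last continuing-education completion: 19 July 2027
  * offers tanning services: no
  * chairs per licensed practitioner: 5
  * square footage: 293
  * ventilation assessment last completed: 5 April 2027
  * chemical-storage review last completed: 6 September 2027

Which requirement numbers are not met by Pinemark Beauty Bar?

1. sanitation inspection 77 days ago vs limit 60 → not met
2. estheticians with active license 0 < 4 → not met
3. condition 'performs microblading' holds; continuing-education completion 97 days ago vs limit 90 → not met
4. condition 'offers tanning services' does not hold → requirement n/a → met
5. chemical-storage review 48 days ago vs limit 45 → not met
6. ventilation assessment 202 days ago vs limit 180 → not met
7. salon license absent → not met
8. licensed cosmetologists 5 ≥ 5 → met
9. chairs per licensed practitioner 5 > 2 → not met
10. condition 'offers chemical hair treatments' holds; sanitation violations on record 0 ≤ 1 → met
Not met: 1, 2, 3, 5, 6, 7, 9

1, 2, 3, 5, 6, 7, 9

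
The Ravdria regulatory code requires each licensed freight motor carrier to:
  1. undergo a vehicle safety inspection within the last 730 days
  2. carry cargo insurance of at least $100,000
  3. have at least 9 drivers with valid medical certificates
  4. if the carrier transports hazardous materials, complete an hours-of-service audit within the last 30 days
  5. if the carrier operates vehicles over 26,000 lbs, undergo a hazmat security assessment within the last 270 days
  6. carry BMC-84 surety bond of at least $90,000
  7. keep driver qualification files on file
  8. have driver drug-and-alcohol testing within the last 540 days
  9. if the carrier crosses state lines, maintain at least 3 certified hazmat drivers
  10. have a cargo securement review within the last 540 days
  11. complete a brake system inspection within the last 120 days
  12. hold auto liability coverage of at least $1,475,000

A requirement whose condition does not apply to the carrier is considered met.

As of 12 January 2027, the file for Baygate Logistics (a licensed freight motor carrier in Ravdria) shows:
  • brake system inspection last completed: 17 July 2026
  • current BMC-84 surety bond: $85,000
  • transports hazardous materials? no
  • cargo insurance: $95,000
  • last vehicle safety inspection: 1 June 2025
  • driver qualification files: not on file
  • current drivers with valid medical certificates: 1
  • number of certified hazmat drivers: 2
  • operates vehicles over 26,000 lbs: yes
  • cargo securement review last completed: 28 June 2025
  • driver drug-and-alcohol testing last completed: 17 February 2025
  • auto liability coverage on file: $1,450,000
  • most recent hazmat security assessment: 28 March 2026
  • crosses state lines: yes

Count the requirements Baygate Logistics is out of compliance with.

10

1. vehicle safety inspection 590 days ago vs limit 730 → met
2. cargo insurance $95,000 < $100,000 → not met
3. drivers with valid medical certificates 1 < 9 → not met
4. condition 'transports hazardous materials' does not hold → requirement n/a → met
5. condition 'operates vehicles over 26,000 lbs' holds; hazmat security assessment 290 days ago vs limit 270 → not met
6. BMC-84 surety bond $85,000 < $90,000 → not met
7. driver qualification files absent → not met
8. driver drug-and-alcohol testing 694 days ago vs limit 540 → not met
9. condition 'crosses state lines' holds; certified hazmat drivers 2 < 3 → not met
10. cargo securement review 563 days ago vs limit 540 → not met
11. brake system inspection 179 days ago vs limit 120 → not met
12. auto liability coverage $1,450,000 < $1,475,000 → not met
Not met: 10 of 12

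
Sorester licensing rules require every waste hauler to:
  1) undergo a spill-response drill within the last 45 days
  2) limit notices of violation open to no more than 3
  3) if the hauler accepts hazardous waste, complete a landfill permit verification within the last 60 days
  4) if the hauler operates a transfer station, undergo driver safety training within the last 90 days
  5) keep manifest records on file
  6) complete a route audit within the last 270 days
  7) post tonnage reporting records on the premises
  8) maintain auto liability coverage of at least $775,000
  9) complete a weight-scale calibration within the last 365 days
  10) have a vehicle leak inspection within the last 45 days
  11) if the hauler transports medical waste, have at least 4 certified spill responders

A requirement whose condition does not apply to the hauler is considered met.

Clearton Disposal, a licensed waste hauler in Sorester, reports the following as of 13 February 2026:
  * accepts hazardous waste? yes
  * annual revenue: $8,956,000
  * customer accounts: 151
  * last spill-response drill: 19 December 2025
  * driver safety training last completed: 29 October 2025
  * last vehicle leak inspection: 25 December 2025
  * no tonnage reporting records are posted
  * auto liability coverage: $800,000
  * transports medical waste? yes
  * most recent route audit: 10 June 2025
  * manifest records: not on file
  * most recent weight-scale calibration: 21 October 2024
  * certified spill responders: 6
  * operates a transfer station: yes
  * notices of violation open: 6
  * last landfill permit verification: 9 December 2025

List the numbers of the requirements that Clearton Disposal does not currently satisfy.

1, 2, 3, 4, 5, 7, 9, 10

1. spill-response drill 56 days ago vs limit 45 → not met
2. notices of violation open 6 > 3 → not met
3. condition 'accepts hazardous waste' holds; landfill permit verification 66 days ago vs limit 60 → not met
4. condition 'operates a transfer station' holds; driver safety training 107 days ago vs limit 90 → not met
5. manifest records absent → not met
6. route audit 248 days ago vs limit 270 → met
7. tonnage reporting records absent → not met
8. auto liability coverage $800,000 ≥ $775,000 → met
9. weight-scale calibration 480 days ago vs limit 365 → not met
10. vehicle leak inspection 50 days ago vs limit 45 → not met
11. condition 'transports medical waste' holds; certified spill responders 6 ≥ 4 → met
Not met: 1, 2, 3, 4, 5, 7, 9, 10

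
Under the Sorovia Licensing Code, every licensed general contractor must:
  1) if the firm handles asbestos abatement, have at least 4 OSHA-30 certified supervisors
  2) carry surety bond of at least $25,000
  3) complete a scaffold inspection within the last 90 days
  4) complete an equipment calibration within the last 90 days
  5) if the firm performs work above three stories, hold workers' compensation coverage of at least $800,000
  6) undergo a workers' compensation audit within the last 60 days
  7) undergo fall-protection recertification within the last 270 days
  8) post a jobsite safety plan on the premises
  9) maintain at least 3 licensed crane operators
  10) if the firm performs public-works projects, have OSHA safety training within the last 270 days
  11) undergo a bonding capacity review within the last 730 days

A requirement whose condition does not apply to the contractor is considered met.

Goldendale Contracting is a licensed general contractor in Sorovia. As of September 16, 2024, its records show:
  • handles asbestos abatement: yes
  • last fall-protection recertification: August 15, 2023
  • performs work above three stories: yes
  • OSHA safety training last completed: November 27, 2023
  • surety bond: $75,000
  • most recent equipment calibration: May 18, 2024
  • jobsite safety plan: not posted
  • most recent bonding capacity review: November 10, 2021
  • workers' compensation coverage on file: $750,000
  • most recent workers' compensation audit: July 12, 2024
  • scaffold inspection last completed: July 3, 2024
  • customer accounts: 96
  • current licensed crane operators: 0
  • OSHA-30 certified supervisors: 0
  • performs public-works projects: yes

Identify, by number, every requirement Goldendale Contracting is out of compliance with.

1, 4, 5, 6, 7, 8, 9, 10, 11

1. condition 'handles asbestos abatement' holds; OSHA-30 certified supervisors 0 < 4 → not met
2. surety bond $75,000 ≥ $25,000 → met
3. scaffold inspection 75 days ago vs limit 90 → met
4. equipment calibration 121 days ago vs limit 90 → not met
5. condition 'performs work above three stories' holds; workers' compensation coverage $750,000 < $800,000 → not met
6. workers' compensation audit 66 days ago vs limit 60 → not met
7. fall-protection recertification 398 days ago vs limit 270 → not met
8. jobsite safety plan absent → not met
9. licensed crane operators 0 < 3 → not met
10. condition 'performs public-works projects' holds; OSHA safety training 294 days ago vs limit 270 → not met
11. bonding capacity review 1041 days ago vs limit 730 → not met
Not met: 1, 4, 5, 6, 7, 8, 9, 10, 11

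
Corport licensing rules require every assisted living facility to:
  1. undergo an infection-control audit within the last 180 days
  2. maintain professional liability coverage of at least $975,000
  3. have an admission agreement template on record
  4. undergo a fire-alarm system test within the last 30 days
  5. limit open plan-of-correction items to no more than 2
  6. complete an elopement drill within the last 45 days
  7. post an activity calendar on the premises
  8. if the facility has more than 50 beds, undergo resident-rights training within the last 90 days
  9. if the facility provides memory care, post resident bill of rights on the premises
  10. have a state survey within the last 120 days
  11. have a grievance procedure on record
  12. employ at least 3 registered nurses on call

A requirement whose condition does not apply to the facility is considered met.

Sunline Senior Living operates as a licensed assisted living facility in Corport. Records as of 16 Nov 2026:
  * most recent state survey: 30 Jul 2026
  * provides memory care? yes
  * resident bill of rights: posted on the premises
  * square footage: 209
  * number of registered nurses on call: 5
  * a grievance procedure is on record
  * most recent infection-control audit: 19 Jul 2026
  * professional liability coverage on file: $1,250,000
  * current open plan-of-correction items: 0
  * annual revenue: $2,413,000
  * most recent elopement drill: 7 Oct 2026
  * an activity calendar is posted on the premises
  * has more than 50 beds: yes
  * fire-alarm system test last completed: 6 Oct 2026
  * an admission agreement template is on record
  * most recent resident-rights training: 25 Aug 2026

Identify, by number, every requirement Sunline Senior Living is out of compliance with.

1. infection-control audit 120 days ago vs limit 180 → met
2. professional liability coverage $1,250,000 ≥ $975,000 → met
3. admission agreement template present → met
4. fire-alarm system test 41 days ago vs limit 30 → not met
5. open plan-of-correction items 0 ≤ 2 → met
6. elopement drill 40 days ago vs limit 45 → met
7. activity calendar present → met
8. condition 'has more than 50 beds' holds; resident-rights training 83 days ago vs limit 90 → met
9. condition 'provides memory care' holds; resident bill of rights present → met
10. state survey 109 days ago vs limit 120 → met
11. grievance procedure present → met
12. registered nurses on call 5 ≥ 3 → met
Not met: 4

4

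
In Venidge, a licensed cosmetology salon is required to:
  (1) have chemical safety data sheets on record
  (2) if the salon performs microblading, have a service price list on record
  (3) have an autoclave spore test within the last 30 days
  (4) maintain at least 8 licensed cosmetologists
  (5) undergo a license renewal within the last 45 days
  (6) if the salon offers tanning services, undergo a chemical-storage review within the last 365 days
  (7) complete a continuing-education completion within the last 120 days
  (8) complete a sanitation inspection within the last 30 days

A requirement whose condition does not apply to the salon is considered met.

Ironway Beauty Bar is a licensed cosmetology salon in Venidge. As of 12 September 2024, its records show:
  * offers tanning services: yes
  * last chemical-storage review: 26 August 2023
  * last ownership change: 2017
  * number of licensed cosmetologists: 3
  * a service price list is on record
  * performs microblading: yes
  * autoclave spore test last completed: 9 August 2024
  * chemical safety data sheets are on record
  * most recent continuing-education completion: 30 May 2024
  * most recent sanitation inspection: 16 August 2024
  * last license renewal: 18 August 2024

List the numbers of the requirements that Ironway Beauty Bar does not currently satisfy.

3, 4, 6

1. chemical safety data sheets present → met
2. condition 'performs microblading' holds; service price list present → met
3. autoclave spore test 34 days ago vs limit 30 → not met
4. licensed cosmetologists 3 < 8 → not met
5. license renewal 25 days ago vs limit 45 → met
6. condition 'offers tanning services' holds; chemical-storage review 383 days ago vs limit 365 → not met
7. continuing-education completion 105 days ago vs limit 120 → met
8. sanitation inspection 27 days ago vs limit 30 → met
Not met: 3, 4, 6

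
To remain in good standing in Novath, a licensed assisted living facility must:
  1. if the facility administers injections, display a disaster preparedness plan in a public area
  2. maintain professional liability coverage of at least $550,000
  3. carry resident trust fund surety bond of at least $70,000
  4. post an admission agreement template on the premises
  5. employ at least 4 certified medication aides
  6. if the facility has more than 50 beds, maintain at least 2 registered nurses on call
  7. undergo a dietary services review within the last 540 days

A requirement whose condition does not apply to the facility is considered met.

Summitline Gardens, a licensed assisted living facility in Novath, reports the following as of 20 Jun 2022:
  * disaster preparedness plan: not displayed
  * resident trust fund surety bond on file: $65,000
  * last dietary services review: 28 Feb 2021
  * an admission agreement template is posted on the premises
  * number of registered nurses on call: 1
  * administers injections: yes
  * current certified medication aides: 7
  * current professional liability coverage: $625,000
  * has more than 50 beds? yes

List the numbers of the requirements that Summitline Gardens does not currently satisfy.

1. condition 'administers injections' holds; disaster preparedness plan absent → not met
2. professional liability coverage $625,000 ≥ $550,000 → met
3. resident trust fund surety bond $65,000 < $70,000 → not met
4. admission agreement template present → met
5. certified medication aides 7 ≥ 4 → met
6. condition 'has more than 50 beds' holds; registered nurses on call 1 < 2 → not met
7. dietary services review 477 days ago vs limit 540 → met
Not met: 1, 3, 6

1, 3, 6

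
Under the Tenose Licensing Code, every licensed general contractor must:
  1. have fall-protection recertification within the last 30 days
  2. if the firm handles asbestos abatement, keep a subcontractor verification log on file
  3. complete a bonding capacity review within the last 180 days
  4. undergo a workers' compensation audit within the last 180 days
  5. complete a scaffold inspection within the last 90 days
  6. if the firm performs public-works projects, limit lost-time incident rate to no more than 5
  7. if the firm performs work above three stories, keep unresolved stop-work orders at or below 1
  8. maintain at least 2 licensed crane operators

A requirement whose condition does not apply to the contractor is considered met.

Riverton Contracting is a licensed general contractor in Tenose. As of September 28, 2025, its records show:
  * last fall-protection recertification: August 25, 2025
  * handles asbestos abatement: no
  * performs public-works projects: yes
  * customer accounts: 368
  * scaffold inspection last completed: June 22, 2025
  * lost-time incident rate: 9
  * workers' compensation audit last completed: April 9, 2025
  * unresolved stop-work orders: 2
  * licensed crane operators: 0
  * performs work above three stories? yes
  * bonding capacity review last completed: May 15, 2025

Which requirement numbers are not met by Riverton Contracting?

1. fall-protection recertification 34 days ago vs limit 30 → not met
2. condition 'handles asbestos abatement' does not hold → requirement n/a → met
3. bonding capacity review 136 days ago vs limit 180 → met
4. workers' compensation audit 172 days ago vs limit 180 → met
5. scaffold inspection 98 days ago vs limit 90 → not met
6. condition 'performs public-works projects' holds; lost-time incident rate 9 > 5 → not met
7. condition 'performs work above three stories' holds; unresolved stop-work orders 2 > 1 → not met
8. licensed crane operators 0 < 2 → not met
Not met: 1, 5, 6, 7, 8

1, 5, 6, 7, 8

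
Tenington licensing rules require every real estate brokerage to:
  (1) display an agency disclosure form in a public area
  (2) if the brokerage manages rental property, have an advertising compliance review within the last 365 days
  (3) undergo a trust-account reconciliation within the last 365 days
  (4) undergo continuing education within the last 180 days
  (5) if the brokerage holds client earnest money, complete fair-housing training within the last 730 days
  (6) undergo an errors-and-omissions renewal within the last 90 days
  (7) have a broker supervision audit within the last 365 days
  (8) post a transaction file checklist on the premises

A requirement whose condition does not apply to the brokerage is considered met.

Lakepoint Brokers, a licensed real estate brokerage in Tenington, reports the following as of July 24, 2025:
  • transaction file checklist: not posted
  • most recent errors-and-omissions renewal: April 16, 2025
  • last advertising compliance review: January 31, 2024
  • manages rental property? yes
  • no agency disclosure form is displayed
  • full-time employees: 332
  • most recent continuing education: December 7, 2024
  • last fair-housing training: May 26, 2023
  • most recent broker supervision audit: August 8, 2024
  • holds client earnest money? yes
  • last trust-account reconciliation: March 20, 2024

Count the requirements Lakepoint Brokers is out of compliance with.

7

1. agency disclosure form absent → not met
2. condition 'manages rental property' holds; advertising compliance review 540 days ago vs limit 365 → not met
3. trust-account reconciliation 491 days ago vs limit 365 → not met
4. continuing education 229 days ago vs limit 180 → not met
5. condition 'holds client earnest money' holds; fair-housing training 790 days ago vs limit 730 → not met
6. errors-and-omissions renewal 99 days ago vs limit 90 → not met
7. broker supervision audit 350 days ago vs limit 365 → met
8. transaction file checklist absent → not met
Not met: 7 of 8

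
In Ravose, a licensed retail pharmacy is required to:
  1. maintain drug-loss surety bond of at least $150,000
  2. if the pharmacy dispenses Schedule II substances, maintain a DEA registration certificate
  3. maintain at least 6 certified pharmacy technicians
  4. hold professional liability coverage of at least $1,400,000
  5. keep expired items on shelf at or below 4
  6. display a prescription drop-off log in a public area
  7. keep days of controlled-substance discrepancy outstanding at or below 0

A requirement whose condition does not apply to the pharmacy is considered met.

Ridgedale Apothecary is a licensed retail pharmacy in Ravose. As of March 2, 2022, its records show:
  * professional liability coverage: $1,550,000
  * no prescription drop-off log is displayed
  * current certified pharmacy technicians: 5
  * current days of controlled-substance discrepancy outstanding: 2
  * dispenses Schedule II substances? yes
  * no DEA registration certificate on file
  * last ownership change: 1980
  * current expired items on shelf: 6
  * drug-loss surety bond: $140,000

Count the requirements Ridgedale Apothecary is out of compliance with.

6

1. drug-loss surety bond $140,000 < $150,000 → not met
2. condition 'dispenses Schedule II substances' holds; DEA registration certificate absent → not met
3. certified pharmacy technicians 5 < 6 → not met
4. professional liability coverage $1,550,000 ≥ $1,400,000 → met
5. expired items on shelf 6 > 4 → not met
6. prescription drop-off log absent → not met
7. days of controlled-substance discrepancy outstanding 2 > 0 → not met
Not met: 6 of 7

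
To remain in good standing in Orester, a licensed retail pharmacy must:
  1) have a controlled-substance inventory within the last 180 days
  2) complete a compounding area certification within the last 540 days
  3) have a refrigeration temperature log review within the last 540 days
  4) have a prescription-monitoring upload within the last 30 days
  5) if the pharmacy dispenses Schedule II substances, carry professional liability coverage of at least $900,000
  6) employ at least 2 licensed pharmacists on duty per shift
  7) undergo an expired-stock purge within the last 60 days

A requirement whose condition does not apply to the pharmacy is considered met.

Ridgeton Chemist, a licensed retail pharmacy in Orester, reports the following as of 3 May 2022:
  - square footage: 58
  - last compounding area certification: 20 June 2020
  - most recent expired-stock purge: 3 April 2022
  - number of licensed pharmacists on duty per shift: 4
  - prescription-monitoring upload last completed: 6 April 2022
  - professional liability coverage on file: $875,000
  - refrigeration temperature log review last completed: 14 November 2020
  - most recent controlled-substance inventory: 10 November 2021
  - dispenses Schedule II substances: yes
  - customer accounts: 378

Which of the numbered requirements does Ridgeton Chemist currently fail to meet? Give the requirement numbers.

1. controlled-substance inventory 174 days ago vs limit 180 → met
2. compounding area certification 682 days ago vs limit 540 → not met
3. refrigeration temperature log review 535 days ago vs limit 540 → met
4. prescription-monitoring upload 27 days ago vs limit 30 → met
5. condition 'dispenses Schedule II substances' holds; professional liability coverage $875,000 < $900,000 → not met
6. licensed pharmacists on duty per shift 4 ≥ 2 → met
7. expired-stock purge 30 days ago vs limit 60 → met
Not met: 2, 5

2, 5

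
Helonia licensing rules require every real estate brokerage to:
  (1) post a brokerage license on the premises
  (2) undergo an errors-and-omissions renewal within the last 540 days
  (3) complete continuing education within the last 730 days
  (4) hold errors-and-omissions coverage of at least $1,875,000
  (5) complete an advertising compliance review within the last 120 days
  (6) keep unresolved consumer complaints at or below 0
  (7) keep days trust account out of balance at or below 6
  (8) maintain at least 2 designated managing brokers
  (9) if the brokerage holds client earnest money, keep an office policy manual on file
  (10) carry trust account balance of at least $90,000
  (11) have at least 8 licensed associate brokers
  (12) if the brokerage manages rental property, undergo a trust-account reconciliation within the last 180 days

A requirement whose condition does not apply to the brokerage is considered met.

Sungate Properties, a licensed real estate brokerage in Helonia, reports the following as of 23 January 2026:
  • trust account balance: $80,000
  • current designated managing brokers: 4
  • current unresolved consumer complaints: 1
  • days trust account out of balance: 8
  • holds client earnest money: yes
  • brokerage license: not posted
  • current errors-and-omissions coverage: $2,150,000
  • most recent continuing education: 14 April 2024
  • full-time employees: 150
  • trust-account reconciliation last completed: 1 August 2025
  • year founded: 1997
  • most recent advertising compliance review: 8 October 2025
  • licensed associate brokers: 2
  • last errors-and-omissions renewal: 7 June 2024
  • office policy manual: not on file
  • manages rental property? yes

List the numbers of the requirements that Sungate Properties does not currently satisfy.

1. brokerage license absent → not met
2. errors-and-omissions renewal 595 days ago vs limit 540 → not met
3. continuing education 649 days ago vs limit 730 → met
4. errors-and-omissions coverage $2,150,000 ≥ $1,875,000 → met
5. advertising compliance review 107 days ago vs limit 120 → met
6. unresolved consumer complaints 1 > 0 → not met
7. days trust account out of balance 8 > 6 → not met
8. designated managing brokers 4 ≥ 2 → met
9. condition 'holds client earnest money' holds; office policy manual absent → not met
10. trust account balance $80,000 < $90,000 → not met
11. licensed associate brokers 2 < 8 → not met
12. condition 'manages rental property' holds; trust-account reconciliation 175 days ago vs limit 180 → met
Not met: 1, 2, 6, 7, 9, 10, 11

1, 2, 6, 7, 9, 10, 11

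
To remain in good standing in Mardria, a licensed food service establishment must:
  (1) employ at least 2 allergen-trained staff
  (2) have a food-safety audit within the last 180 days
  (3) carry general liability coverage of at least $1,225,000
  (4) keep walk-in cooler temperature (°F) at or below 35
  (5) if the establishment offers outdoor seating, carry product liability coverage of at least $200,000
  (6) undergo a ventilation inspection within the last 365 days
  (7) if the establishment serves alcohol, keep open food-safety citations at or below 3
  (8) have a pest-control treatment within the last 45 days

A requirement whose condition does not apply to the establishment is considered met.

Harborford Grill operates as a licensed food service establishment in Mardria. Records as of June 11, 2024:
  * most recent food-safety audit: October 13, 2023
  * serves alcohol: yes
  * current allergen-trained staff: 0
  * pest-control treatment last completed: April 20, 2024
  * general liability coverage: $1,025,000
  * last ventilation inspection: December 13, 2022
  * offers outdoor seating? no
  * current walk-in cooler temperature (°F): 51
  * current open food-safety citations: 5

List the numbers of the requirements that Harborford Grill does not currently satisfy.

1. allergen-trained staff 0 < 2 → not met
2. food-safety audit 242 days ago vs limit 180 → not met
3. general liability coverage $1,025,000 < $1,225,000 → not met
4. walk-in cooler temperature (°F) 51 > 35 → not met
5. condition 'offers outdoor seating' does not hold → requirement n/a → met
6. ventilation inspection 546 days ago vs limit 365 → not met
7. condition 'serves alcohol' holds; open food-safety citations 5 > 3 → not met
8. pest-control treatment 52 days ago vs limit 45 → not met
Not met: 1, 2, 3, 4, 6, 7, 8

1, 2, 3, 4, 6, 7, 8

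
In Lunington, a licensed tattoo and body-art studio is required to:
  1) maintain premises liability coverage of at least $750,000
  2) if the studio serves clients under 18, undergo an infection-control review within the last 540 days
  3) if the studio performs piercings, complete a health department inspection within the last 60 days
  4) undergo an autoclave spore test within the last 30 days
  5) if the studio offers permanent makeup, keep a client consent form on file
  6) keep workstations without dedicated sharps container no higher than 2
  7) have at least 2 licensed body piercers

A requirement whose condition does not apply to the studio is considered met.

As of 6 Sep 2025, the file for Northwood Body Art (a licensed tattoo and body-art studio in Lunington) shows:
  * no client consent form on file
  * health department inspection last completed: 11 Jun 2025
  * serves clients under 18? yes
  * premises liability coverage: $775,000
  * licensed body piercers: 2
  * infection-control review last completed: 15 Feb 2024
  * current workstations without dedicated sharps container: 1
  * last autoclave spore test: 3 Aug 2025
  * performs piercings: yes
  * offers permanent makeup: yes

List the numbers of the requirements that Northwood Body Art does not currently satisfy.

2, 3, 4, 5

1. premises liability coverage $775,000 ≥ $750,000 → met
2. condition 'serves clients under 18' holds; infection-control review 569 days ago vs limit 540 → not met
3. condition 'performs piercings' holds; health department inspection 87 days ago vs limit 60 → not met
4. autoclave spore test 34 days ago vs limit 30 → not met
5. condition 'offers permanent makeup' holds; client consent form absent → not met
6. workstations without dedicated sharps container 1 ≤ 2 → met
7. licensed body piercers 2 ≥ 2 → met
Not met: 2, 3, 4, 5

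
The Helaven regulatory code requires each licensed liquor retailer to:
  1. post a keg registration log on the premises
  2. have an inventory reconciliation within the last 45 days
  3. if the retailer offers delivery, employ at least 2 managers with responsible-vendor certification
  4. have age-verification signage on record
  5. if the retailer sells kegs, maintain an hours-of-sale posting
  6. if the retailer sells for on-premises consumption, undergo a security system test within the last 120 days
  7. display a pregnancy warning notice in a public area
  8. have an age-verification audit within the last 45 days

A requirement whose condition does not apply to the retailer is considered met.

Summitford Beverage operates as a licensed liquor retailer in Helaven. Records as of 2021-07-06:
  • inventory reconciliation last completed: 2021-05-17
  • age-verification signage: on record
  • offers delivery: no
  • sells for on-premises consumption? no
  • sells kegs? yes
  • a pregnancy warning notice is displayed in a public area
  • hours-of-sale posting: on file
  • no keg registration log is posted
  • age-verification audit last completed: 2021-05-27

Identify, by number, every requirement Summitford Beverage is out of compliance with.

1. keg registration log absent → not met
2. inventory reconciliation 50 days ago vs limit 45 → not met
3. condition 'offers delivery' does not hold → requirement n/a → met
4. age-verification signage present → met
5. condition 'sells kegs' holds; hours-of-sale posting present → met
6. condition 'sells for on-premises consumption' does not hold → requirement n/a → met
7. pregnancy warning notice present → met
8. age-verification audit 40 days ago vs limit 45 → met
Not met: 1, 2

1, 2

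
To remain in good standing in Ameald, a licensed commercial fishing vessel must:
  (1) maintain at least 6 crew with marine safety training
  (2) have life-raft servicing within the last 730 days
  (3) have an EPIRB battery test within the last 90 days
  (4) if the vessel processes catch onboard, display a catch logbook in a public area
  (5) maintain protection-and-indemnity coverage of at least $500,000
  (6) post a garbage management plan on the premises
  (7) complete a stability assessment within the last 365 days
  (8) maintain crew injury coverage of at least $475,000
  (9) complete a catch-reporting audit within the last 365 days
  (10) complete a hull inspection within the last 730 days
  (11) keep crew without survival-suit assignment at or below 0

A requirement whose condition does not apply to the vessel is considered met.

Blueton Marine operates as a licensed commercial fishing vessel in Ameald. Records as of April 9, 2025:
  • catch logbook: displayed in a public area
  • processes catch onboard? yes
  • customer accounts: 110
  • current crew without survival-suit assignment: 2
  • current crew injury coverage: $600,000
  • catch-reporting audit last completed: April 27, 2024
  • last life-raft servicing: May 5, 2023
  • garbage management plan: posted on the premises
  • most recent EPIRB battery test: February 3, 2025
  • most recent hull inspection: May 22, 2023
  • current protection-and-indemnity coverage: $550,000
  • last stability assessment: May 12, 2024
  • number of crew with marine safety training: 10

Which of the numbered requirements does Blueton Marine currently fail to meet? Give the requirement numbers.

11

1. crew with marine safety training 10 ≥ 6 → met
2. life-raft servicing 705 days ago vs limit 730 → met
3. EPIRB battery test 65 days ago vs limit 90 → met
4. condition 'processes catch onboard' holds; catch logbook present → met
5. protection-and-indemnity coverage $550,000 ≥ $500,000 → met
6. garbage management plan present → met
7. stability assessment 332 days ago vs limit 365 → met
8. crew injury coverage $600,000 ≥ $475,000 → met
9. catch-reporting audit 347 days ago vs limit 365 → met
10. hull inspection 688 days ago vs limit 730 → met
11. crew without survival-suit assignment 2 > 0 → not met
Not met: 11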